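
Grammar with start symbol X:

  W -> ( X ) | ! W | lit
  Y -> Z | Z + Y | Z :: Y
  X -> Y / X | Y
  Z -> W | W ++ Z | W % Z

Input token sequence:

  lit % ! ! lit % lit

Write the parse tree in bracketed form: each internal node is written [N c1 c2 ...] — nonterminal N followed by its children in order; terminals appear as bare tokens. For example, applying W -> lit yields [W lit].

X
Y
Z
W % Z
lit % Z
lit % W % Z
lit % ! W % Z
lit % ! ! W % Z
lit % ! ! lit % Z
lit % ! ! lit % W
lit % ! ! lit % lit

[X [Y [Z [W lit] % [Z [W ! [W ! [W lit]]] % [Z [W lit]]]]]]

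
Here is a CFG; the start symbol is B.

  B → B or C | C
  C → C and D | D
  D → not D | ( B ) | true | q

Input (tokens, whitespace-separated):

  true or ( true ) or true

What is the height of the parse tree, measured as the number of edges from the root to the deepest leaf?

7

[B [B [B [C [D true]]] or [C [D ( [B [C [D true]]] )]]] or [C [D true]]]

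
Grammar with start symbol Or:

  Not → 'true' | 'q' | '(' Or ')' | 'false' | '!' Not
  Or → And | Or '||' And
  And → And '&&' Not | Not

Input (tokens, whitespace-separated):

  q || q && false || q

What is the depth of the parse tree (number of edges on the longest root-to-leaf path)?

[Or [Or [Or [And [Not q]]] || [And [And [Not q]] && [Not false]]] || [And [Not q]]]

5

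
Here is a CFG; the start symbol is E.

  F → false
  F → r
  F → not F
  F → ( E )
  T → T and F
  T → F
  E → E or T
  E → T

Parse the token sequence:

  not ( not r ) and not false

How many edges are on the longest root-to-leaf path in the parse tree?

9

[E [T [T [F not [F ( [E [T [F not [F r]]]] )]]] and [F not [F false]]]]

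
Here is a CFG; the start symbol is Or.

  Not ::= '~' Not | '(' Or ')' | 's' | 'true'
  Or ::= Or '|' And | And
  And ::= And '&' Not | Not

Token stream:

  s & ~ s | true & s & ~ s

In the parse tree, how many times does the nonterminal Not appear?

7

[Or [Or [And [And [Not s]] & [Not ~ [Not s]]]] | [And [And [And [Not true]] & [Not s]] & [Not ~ [Not s]]]]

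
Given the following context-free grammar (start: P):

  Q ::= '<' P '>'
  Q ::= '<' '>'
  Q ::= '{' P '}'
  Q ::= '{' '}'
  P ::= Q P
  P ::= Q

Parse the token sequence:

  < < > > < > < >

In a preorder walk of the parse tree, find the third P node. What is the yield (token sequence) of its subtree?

[P [Q < [P [Q < >]] >] [P [Q < >] [P [Q < >]]]]

< > < >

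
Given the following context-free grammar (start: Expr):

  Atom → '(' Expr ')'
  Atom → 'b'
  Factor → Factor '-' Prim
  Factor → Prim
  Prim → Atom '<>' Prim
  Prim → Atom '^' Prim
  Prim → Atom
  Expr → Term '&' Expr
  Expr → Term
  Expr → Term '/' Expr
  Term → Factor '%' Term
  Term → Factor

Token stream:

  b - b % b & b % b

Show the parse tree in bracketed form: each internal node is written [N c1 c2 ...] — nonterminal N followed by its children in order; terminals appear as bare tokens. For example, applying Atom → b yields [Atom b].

Expr
Term & Expr
Factor % Term & Expr
Factor - Prim % Term & Expr
Prim - Prim % Term & Expr
Atom - Prim % Term & Expr
b - Prim % Term & Expr
b - Atom % Term & Expr
b - b % Term & Expr
b - b % Factor & Expr
b - b % Prim & Expr
b - b % Atom & Expr
b - b % b & Expr
b - b % b & Term
b - b % b & Factor % Term
b - b % b & Prim % Term
b - b % b & Atom % Term
b - b % b & b % Term
b - b % b & b % Factor
b - b % b & b % Prim
b - b % b & b % Atom
b - b % b & b % b

[Expr [Term [Factor [Factor [Prim [Atom b]]] - [Prim [Atom b]]] % [Term [Factor [Prim [Atom b]]]]] & [Expr [Term [Factor [Prim [Atom b]]] % [Term [Factor [Prim [Atom b]]]]]]]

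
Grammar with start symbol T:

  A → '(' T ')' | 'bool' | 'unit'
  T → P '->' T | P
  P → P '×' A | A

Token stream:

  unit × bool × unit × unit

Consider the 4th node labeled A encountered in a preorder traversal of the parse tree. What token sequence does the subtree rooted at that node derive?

unit

[T [P [P [P [P [A unit]] × [A bool]] × [A unit]] × [A unit]]]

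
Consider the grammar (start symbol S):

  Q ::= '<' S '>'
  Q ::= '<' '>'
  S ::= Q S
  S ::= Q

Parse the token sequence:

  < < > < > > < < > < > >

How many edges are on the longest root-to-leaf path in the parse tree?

6

[S [Q < [S [Q < >] [S [Q < >]]] >] [S [Q < [S [Q < >] [S [Q < >]]] >]]]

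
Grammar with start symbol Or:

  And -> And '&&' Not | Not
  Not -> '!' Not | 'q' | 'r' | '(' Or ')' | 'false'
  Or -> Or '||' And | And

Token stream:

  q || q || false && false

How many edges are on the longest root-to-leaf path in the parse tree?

[Or [Or [Or [And [Not q]]] || [And [Not q]]] || [And [And [Not false]] && [Not false]]]

5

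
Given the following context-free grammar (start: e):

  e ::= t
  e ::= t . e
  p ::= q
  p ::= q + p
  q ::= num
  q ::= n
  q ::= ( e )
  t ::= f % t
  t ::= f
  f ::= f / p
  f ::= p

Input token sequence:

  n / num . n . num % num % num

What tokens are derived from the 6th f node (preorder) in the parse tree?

[e [t [f [f [p [q n]]] / [p [q num]]]] . [e [t [f [p [q n]]]] . [e [t [f [p [q num]]] % [t [f [p [q num]]] % [t [f [p [q num]]]]]]]]]

num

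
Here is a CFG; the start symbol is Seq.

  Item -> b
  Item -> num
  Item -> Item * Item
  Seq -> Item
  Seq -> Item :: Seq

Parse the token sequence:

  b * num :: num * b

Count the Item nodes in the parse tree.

[Seq [Item [Item b] * [Item num]] :: [Seq [Item [Item num] * [Item b]]]]

6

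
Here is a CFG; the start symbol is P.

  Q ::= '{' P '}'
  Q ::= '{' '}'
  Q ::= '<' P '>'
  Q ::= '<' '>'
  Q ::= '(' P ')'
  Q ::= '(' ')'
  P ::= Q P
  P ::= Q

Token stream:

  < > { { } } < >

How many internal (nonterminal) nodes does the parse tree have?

[P [Q < >] [P [Q { [P [Q { }]] }] [P [Q < >]]]]

8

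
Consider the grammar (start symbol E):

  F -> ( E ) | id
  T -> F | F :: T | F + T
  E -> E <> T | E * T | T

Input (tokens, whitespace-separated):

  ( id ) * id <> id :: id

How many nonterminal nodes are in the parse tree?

[E [E [E [T [F ( [E [T [F id]]] )]]] * [T [F id]]] <> [T [F id] :: [T [F id]]]]

14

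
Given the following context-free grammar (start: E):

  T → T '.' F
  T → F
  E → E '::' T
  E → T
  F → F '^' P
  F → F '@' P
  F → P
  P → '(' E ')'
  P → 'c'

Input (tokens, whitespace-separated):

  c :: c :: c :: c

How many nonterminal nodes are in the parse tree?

16

[E [E [E [E [T [F [P c]]]] :: [T [F [P c]]]] :: [T [F [P c]]]] :: [T [F [P c]]]]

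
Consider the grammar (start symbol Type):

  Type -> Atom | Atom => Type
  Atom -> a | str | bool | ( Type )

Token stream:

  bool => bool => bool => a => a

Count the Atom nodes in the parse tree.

[Type [Atom bool] => [Type [Atom bool] => [Type [Atom bool] => [Type [Atom a] => [Type [Atom a]]]]]]

5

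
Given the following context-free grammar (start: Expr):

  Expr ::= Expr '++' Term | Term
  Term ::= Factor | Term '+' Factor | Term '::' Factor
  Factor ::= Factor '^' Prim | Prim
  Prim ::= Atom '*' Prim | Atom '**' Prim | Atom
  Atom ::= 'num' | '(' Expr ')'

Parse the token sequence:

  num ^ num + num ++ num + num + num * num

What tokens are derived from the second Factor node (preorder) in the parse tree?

num

[Expr [Expr [Term [Term [Factor [Factor [Prim [Atom num]]] ^ [Prim [Atom num]]]] + [Factor [Prim [Atom num]]]]] ++ [Term [Term [Term [Factor [Prim [Atom num]]]] + [Factor [Prim [Atom num]]]] + [Factor [Prim [Atom num] * [Prim [Atom num]]]]]]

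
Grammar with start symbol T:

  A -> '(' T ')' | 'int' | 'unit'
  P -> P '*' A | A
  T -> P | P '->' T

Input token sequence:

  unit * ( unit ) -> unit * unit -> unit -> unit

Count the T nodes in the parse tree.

5

[T [P [P [A unit]] * [A ( [T [P [A unit]]] )]] -> [T [P [P [A unit]] * [A unit]] -> [T [P [A unit]] -> [T [P [A unit]]]]]]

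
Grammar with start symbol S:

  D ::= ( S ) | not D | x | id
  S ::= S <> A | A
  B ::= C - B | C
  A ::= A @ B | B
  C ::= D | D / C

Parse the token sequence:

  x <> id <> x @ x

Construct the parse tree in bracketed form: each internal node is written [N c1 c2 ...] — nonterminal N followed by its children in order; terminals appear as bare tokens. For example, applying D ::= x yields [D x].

S
S <> A
S <> A <> A
A <> A <> A
B <> A <> A
C <> A <> A
D <> A <> A
x <> A <> A
x <> B <> A
x <> C <> A
x <> D <> A
x <> id <> A
x <> id <> A @ B
x <> id <> B @ B
x <> id <> C @ B
x <> id <> D @ B
x <> id <> x @ B
x <> id <> x @ C
x <> id <> x @ D
x <> id <> x @ x

[S [S [S [A [B [C [D x]]]]] <> [A [B [C [D id]]]]] <> [A [A [B [C [D x]]]] @ [B [C [D x]]]]]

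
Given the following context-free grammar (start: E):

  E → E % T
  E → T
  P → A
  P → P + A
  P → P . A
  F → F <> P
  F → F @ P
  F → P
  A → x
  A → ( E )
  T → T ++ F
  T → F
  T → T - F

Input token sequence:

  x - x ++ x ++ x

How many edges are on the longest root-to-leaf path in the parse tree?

8

[E [T [T [T [T [F [P [A x]]]] - [F [P [A x]]]] ++ [F [P [A x]]]] ++ [F [P [A x]]]]]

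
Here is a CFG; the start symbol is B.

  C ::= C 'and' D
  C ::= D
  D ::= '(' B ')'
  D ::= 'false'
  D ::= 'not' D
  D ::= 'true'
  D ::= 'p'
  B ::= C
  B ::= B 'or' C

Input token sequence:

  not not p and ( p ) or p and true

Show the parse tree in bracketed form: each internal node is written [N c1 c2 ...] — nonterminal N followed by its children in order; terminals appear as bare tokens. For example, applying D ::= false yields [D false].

[B [B [C [C [D not [D not [D p]]]] and [D ( [B [C [D p]]] )]]] or [C [C [D p]] and [D true]]]

B
B or C
C or C
C and D or C
D and D or C
not D and D or C
not not D and D or C
not not p and D or C
not not p and ( B ) or C
not not p and ( C ) or C
not not p and ( D ) or C
not not p and ( p ) or C
not not p and ( p ) or C and D
not not p and ( p ) or D and D
not not p and ( p ) or p and D
not not p and ( p ) or p and true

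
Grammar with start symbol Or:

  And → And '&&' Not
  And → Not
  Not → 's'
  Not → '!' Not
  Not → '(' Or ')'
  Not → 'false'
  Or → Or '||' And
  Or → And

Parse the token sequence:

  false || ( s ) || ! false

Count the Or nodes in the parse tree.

4

[Or [Or [Or [And [Not false]]] || [And [Not ( [Or [And [Not s]]] )]]] || [And [Not ! [Not false]]]]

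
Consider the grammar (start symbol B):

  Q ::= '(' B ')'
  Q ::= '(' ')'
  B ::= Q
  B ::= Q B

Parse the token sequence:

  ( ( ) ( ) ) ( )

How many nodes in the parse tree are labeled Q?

[B [Q ( [B [Q ( )] [B [Q ( )]]] )] [B [Q ( )]]]

4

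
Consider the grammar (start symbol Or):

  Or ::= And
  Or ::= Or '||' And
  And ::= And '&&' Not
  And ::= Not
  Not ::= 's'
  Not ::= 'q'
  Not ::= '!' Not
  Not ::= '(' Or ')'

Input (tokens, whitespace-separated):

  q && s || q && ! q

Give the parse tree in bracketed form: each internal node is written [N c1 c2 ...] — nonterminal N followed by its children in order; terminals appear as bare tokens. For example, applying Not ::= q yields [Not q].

[Or [Or [And [And [Not q]] && [Not s]]] || [And [And [Not q]] && [Not ! [Not q]]]]

Or
Or || And
And || And
And && Not || And
Not && Not || And
q && Not || And
q && s || And
q && s || And && Not
q && s || Not && Not
q && s || q && Not
q && s || q && ! Not
q && s || q && ! q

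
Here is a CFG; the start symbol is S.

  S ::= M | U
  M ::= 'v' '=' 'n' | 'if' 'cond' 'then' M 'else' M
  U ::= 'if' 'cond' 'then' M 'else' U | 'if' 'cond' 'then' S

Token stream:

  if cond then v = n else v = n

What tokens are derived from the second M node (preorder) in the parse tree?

[S [M if cond then [M v = n] else [M v = n]]]

v = n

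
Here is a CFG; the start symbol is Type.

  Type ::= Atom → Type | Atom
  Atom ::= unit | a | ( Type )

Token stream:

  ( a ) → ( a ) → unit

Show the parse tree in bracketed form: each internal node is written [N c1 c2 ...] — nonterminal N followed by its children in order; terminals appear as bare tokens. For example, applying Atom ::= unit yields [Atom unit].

Type
Atom → Type
( Type ) → Type
( Atom ) → Type
( a ) → Type
( a ) → Atom → Type
( a ) → ( Type ) → Type
( a ) → ( Atom ) → Type
( a ) → ( a ) → Type
( a ) → ( a ) → Atom
( a ) → ( a ) → unit

[Type [Atom ( [Type [Atom a]] )] → [Type [Atom ( [Type [Atom a]] )] → [Type [Atom unit]]]]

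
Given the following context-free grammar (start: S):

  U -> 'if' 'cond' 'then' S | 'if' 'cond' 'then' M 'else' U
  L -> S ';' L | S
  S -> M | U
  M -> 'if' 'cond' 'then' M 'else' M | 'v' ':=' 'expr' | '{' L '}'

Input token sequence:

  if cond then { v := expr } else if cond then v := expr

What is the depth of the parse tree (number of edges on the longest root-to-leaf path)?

[S [U if cond then [M { [L [S [M v := expr]]] }] else [U if cond then [S [M v := expr]]]]]

6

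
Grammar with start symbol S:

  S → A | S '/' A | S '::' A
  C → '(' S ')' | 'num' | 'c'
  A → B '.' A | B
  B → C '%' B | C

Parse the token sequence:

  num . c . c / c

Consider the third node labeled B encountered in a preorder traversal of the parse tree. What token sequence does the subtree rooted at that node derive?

c

[S [S [A [B [C num]] . [A [B [C c]] . [A [B [C c]]]]]] / [A [B [C c]]]]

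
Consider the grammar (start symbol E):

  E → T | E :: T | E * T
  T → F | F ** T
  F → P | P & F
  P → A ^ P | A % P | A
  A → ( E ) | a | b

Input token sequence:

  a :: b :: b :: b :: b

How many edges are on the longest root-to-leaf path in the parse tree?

9

[E [E [E [E [E [T [F [P [A a]]]]] :: [T [F [P [A b]]]]] :: [T [F [P [A b]]]]] :: [T [F [P [A b]]]]] :: [T [F [P [A b]]]]]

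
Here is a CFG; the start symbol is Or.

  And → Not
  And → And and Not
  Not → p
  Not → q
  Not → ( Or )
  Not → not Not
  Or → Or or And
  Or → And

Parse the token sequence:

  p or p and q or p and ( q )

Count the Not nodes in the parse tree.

6

[Or [Or [Or [And [Not p]]] or [And [And [Not p]] and [Not q]]] or [And [And [Not p]] and [Not ( [Or [And [Not q]]] )]]]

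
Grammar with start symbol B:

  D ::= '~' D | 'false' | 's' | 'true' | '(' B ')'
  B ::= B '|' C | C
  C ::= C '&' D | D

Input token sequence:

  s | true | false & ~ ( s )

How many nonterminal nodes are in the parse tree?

[B [B [B [C [D s]]] | [C [D true]]] | [C [C [D false]] & [D ~ [D ( [B [C [D s]]] )]]]]

15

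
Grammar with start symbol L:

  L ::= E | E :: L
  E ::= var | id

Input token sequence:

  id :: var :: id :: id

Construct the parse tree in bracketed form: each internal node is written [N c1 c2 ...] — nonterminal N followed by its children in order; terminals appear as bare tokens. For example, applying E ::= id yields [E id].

[L [E id] :: [L [E var] :: [L [E id] :: [L [E id]]]]]

L
E :: L
id :: L
id :: E :: L
id :: var :: L
id :: var :: E :: L
id :: var :: id :: L
id :: var :: id :: E
id :: var :: id :: id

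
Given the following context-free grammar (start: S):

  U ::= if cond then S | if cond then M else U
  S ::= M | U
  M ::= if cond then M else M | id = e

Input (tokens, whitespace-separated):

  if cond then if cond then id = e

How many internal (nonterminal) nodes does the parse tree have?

[S [U if cond then [S [U if cond then [S [M id = e]]]]]]

6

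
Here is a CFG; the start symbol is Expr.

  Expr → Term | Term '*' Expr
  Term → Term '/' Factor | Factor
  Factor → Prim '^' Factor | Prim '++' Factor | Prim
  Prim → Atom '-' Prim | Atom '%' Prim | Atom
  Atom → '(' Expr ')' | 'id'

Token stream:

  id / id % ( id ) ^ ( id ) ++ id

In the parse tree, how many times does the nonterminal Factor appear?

6

[Expr [Term [Term [Factor [Prim [Atom id]]]] / [Factor [Prim [Atom id] % [Prim [Atom ( [Expr [Term [Factor [Prim [Atom id]]]]] )]]] ^ [Factor [Prim [Atom ( [Expr [Term [Factor [Prim [Atom id]]]]] )]] ++ [Factor [Prim [Atom id]]]]]]]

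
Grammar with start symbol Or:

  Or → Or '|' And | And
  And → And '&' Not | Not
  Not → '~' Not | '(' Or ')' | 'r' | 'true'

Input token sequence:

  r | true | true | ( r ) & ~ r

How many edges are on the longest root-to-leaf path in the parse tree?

7

[Or [Or [Or [Or [And [Not r]]] | [And [Not true]]] | [And [Not true]]] | [And [And [Not ( [Or [And [Not r]]] )]] & [Not ~ [Not r]]]]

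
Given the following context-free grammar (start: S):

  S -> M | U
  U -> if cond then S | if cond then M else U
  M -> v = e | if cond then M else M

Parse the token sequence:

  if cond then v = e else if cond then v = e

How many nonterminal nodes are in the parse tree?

[S [U if cond then [M v = e] else [U if cond then [S [M v = e]]]]]

6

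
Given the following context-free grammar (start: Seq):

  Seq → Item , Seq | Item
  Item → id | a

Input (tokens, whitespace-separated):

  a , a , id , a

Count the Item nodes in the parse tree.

[Seq [Item a] , [Seq [Item a] , [Seq [Item id] , [Seq [Item a]]]]]

4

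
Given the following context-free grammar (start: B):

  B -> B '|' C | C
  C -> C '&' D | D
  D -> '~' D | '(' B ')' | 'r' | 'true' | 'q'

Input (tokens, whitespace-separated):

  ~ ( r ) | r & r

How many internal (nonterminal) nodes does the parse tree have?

[B [B [C [D ~ [D ( [B [C [D r]]] )]]]] | [C [C [D r]] & [D r]]]

12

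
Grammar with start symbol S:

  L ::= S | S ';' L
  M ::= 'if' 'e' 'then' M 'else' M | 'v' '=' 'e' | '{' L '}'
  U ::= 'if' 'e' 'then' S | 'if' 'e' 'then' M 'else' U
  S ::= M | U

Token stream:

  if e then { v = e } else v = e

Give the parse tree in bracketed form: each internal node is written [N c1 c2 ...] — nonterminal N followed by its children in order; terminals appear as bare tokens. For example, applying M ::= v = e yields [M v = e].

S
M
if e then M else M
if e then { L } else M
if e then { S } else M
if e then { M } else M
if e then { v = e } else M
if e then { v = e } else v = e

[S [M if e then [M { [L [S [M v = e]]] }] else [M v = e]]]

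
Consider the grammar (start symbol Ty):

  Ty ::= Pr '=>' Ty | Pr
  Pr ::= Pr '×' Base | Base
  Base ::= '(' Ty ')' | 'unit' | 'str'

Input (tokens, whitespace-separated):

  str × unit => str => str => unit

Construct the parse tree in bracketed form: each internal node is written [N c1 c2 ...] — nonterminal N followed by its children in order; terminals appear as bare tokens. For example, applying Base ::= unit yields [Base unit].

Ty
Pr => Ty
Pr × Base => Ty
Base × Base => Ty
str × Base => Ty
str × unit => Ty
str × unit => Pr => Ty
str × unit => Base => Ty
str × unit => str => Ty
str × unit => str => Pr => Ty
str × unit => str => Base => Ty
str × unit => str => str => Ty
str × unit => str => str => Pr
str × unit => str => str => Base
str × unit => str => str => unit

[Ty [Pr [Pr [Base str]] × [Base unit]] => [Ty [Pr [Base str]] => [Ty [Pr [Base str]] => [Ty [Pr [Base unit]]]]]]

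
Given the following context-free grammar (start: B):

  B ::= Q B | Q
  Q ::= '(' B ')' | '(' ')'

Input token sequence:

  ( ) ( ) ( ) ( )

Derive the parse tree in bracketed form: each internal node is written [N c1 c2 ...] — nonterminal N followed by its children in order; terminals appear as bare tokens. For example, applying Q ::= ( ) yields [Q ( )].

[B [Q ( )] [B [Q ( )] [B [Q ( )] [B [Q ( )]]]]]

B
Q B
( ) B
( ) Q B
( ) ( ) B
( ) ( ) Q B
( ) ( ) ( ) B
( ) ( ) ( ) Q
( ) ( ) ( ) ( )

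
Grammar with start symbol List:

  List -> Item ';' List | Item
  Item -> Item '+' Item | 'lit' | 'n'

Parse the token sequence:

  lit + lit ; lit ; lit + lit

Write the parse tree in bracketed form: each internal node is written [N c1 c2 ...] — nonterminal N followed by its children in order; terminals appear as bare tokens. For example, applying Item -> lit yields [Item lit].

[List [Item [Item lit] + [Item lit]] ; [List [Item lit] ; [List [Item [Item lit] + [Item lit]]]]]

List
Item ; List
Item + Item ; List
lit + Item ; List
lit + lit ; List
lit + lit ; Item ; List
lit + lit ; lit ; List
lit + lit ; lit ; Item
lit + lit ; lit ; Item + Item
lit + lit ; lit ; lit + Item
lit + lit ; lit ; lit + lit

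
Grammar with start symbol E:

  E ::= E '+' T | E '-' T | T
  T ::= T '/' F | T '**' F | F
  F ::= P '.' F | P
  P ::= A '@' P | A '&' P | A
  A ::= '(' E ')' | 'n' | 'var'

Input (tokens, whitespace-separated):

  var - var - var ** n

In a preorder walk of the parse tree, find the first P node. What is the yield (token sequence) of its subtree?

var

[E [E [E [T [F [P [A var]]]]] - [T [F [P [A var]]]]] - [T [T [F [P [A var]]]] ** [F [P [A n]]]]]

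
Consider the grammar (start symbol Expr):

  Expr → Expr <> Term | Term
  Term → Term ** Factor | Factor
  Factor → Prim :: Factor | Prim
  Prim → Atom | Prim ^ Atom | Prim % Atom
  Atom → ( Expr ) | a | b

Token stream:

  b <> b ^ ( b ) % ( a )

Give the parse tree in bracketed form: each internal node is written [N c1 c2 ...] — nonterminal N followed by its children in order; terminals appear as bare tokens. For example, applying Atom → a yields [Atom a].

[Expr [Expr [Term [Factor [Prim [Atom b]]]]] <> [Term [Factor [Prim [Prim [Prim [Atom b]] ^ [Atom ( [Expr [Term [Factor [Prim [Atom b]]]]] )]] % [Atom ( [Expr [Term [Factor [Prim [Atom a]]]]] )]]]]]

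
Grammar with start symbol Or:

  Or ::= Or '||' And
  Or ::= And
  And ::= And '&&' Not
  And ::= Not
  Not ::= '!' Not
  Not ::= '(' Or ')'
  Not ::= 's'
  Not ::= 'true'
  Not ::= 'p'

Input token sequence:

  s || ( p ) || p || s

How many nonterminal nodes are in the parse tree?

15

[Or [Or [Or [Or [And [Not s]]] || [And [Not ( [Or [And [Not p]]] )]]] || [And [Not p]]] || [And [Not s]]]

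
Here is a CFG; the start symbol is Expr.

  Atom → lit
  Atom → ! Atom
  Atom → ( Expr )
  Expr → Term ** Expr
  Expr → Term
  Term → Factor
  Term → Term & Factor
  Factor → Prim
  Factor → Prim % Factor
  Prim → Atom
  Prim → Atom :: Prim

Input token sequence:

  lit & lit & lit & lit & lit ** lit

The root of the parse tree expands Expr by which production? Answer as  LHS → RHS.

[Expr [Term [Term [Term [Term [Term [Factor [Prim [Atom lit]]]] & [Factor [Prim [Atom lit]]]] & [Factor [Prim [Atom lit]]]] & [Factor [Prim [Atom lit]]]] & [Factor [Prim [Atom lit]]]] ** [Expr [Term [Factor [Prim [Atom lit]]]]]]

Expr → Term ** Expr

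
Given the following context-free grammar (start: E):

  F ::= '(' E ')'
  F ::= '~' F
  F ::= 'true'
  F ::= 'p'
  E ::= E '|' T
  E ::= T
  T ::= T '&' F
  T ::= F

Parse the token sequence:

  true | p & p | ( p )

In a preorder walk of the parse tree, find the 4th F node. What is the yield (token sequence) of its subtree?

( p )

[E [E [E [T [F true]]] | [T [T [F p]] & [F p]]] | [T [F ( [E [T [F p]]] )]]]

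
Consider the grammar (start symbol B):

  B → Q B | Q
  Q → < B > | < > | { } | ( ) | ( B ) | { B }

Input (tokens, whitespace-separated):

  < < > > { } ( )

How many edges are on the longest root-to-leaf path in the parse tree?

4

[B [Q < [B [Q < >]] >] [B [Q { }] [B [Q ( )]]]]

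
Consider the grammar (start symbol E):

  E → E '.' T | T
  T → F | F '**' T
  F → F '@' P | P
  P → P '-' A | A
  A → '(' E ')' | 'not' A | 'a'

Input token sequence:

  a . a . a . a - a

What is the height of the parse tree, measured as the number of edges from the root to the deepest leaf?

8

[E [E [E [E [T [F [P [A a]]]]] . [T [F [P [A a]]]]] . [T [F [P [A a]]]]] . [T [F [P [P [A a]] - [A a]]]]]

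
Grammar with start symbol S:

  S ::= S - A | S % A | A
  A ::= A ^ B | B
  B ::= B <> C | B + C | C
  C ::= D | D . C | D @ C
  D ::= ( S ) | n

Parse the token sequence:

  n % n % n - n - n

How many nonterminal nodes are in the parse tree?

25

[S [S [S [S [S [A [B [C [D n]]]]] % [A [B [C [D n]]]]] % [A [B [C [D n]]]]] - [A [B [C [D n]]]]] - [A [B [C [D n]]]]]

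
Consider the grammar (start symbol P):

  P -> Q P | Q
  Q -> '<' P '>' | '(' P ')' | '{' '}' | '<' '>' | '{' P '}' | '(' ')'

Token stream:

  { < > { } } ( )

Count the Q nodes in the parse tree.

[P [Q { [P [Q < >] [P [Q { }]]] }] [P [Q ( )]]]

4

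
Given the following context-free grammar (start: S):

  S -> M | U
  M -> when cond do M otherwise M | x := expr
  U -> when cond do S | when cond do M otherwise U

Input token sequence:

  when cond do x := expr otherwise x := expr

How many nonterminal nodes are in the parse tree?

4

[S [M when cond do [M x := expr] otherwise [M x := expr]]]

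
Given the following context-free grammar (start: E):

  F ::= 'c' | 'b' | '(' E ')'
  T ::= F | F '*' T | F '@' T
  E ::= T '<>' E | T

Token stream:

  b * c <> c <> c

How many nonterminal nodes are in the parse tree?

[E [T [F b] * [T [F c]]] <> [E [T [F c]] <> [E [T [F c]]]]]

11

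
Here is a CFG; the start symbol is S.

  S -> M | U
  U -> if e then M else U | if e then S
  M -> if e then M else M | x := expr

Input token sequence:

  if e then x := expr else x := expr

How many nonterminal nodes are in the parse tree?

4

[S [M if e then [M x := expr] else [M x := expr]]]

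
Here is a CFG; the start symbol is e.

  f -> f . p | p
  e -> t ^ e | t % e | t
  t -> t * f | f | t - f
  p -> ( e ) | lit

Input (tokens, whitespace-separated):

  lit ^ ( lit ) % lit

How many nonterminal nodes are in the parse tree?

[e [t [f [p lit]]] ^ [e [t [f [p ( [e [t [f [p lit]]]] )]]] % [e [t [f [p lit]]]]]]

16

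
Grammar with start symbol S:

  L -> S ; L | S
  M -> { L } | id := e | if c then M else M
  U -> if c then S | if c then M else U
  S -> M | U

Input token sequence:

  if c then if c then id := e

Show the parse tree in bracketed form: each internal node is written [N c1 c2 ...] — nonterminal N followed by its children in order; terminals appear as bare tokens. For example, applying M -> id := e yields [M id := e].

[S [U if c then [S [U if c then [S [M id := e]]]]]]

S
U
if c then S
if c then U
if c then if c then S
if c then if c then M
if c then if c then id := e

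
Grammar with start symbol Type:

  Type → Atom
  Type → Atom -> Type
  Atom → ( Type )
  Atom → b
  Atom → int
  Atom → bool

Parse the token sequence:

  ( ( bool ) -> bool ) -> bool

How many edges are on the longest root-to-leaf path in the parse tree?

6

[Type [Atom ( [Type [Atom ( [Type [Atom bool]] )] -> [Type [Atom bool]]] )] -> [Type [Atom bool]]]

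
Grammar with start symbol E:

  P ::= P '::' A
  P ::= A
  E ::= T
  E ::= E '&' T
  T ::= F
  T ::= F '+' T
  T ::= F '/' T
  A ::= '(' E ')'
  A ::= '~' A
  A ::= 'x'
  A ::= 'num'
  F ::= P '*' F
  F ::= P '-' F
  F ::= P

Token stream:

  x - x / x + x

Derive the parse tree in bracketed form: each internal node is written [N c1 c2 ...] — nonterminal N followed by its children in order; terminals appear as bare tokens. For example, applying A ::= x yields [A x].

[E [T [F [P [A x]] - [F [P [A x]]]] / [T [F [P [A x]]] + [T [F [P [A x]]]]]]]

E
T
F / T
P - F / T
A - F / T
x - F / T
x - P / T
x - A / T
x - x / T
x - x / F + T
x - x / P + T
x - x / A + T
x - x / x + T
x - x / x + F
x - x / x + P
x - x / x + A
x - x / x + x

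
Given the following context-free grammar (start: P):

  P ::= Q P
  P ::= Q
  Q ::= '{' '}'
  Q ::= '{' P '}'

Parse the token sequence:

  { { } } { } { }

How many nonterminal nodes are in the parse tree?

[P [Q { [P [Q { }]] }] [P [Q { }] [P [Q { }]]]]

8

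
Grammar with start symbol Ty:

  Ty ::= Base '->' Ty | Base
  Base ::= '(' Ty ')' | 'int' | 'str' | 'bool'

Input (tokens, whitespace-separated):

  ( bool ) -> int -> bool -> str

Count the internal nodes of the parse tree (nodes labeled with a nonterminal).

10

[Ty [Base ( [Ty [Base bool]] )] -> [Ty [Base int] -> [Ty [Base bool] -> [Ty [Base str]]]]]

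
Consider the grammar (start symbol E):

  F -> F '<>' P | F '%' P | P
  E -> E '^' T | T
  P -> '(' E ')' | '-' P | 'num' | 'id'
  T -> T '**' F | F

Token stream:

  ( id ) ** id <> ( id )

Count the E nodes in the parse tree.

3

[E [T [T [F [P ( [E [T [F [P id]]]] )]]] ** [F [F [P id]] <> [P ( [E [T [F [P id]]]] )]]]]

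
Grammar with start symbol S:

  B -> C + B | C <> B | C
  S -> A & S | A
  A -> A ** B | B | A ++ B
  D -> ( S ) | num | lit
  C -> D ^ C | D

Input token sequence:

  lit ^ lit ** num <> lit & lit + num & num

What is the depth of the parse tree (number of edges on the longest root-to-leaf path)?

7

[S [A [A [B [C [D lit] ^ [C [D lit]]]]] ** [B [C [D num]] <> [B [C [D lit]]]]] & [S [A [B [C [D lit]] + [B [C [D num]]]]] & [S [A [B [C [D num]]]]]]]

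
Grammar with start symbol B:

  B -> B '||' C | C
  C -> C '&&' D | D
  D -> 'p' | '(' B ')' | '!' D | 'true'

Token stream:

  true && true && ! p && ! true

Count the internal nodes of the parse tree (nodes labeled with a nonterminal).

11

[B [C [C [C [C [D true]] && [D true]] && [D ! [D p]]] && [D ! [D true]]]]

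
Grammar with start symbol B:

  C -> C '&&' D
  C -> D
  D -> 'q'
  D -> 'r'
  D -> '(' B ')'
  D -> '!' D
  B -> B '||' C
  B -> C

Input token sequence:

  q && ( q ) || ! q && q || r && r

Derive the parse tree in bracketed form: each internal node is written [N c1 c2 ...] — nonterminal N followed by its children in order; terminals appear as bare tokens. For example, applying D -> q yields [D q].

B
B || C
B || C || C
C || C || C
C && D || C || C
D && D || C || C
q && D || C || C
q && ( B ) || C || C
q && ( C ) || C || C
q && ( D ) || C || C
q && ( q ) || C || C
q && ( q ) || C && D || C
q && ( q ) || D && D || C
q && ( q ) || ! D && D || C
q && ( q ) || ! q && D || C
q && ( q ) || ! q && q || C
q && ( q ) || ! q && q || C && D
q && ( q ) || ! q && q || D && D
q && ( q ) || ! q && q || r && D
q && ( q ) || ! q && q || r && r

[B [B [B [C [C [D q]] && [D ( [B [C [D q]]] )]]] || [C [C [D ! [D q]]] && [D q]]] || [C [C [D r]] && [D r]]]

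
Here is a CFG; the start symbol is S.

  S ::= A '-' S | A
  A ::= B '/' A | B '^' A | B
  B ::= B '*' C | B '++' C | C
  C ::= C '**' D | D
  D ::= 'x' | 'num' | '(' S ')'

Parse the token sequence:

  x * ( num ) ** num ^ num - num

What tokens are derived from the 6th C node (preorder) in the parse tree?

num

[S [A [B [B [C [D x]]] * [C [C [D ( [S [A [B [C [D num]]]]] )]] ** [D num]]] ^ [A [B [C [D num]]]]] - [S [A [B [C [D num]]]]]]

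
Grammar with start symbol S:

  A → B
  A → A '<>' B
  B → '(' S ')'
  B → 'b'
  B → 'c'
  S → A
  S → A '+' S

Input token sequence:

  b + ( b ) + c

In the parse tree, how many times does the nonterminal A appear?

4

[S [A [B b]] + [S [A [B ( [S [A [B b]]] )]] + [S [A [B c]]]]]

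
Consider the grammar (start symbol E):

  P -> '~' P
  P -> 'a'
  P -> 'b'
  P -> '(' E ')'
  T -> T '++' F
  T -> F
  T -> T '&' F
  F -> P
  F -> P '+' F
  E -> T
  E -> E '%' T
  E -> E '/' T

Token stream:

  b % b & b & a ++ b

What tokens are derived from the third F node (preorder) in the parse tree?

[E [E [T [F [P b]]]] % [T [T [T [T [F [P b]]] & [F [P b]]] & [F [P a]]] ++ [F [P b]]]]

b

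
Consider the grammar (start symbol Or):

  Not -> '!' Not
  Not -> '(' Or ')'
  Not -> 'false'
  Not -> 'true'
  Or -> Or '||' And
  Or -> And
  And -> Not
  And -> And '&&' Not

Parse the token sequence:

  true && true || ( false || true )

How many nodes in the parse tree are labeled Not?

[Or [Or [And [And [Not true]] && [Not true]]] || [And [Not ( [Or [Or [And [Not false]]] || [And [Not true]]] )]]]

5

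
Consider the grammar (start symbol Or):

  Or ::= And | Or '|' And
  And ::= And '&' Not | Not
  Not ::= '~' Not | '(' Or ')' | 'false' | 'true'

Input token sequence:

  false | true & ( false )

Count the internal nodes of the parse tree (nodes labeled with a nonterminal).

[Or [Or [And [Not false]]] | [And [And [Not true]] & [Not ( [Or [And [Not false]]] )]]]

11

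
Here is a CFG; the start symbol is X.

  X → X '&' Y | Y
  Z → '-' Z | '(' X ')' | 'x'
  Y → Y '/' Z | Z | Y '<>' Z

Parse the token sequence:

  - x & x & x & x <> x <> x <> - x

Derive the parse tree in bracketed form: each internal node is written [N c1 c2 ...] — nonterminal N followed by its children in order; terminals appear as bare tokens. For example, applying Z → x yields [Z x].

[X [X [X [X [Y [Z - [Z x]]]] & [Y [Z x]]] & [Y [Z x]]] & [Y [Y [Y [Y [Z x]] <> [Z x]] <> [Z x]] <> [Z - [Z x]]]]

X
X & Y
X & Y & Y
X & Y & Y & Y
Y & Y & Y & Y
Z & Y & Y & Y
- Z & Y & Y & Y
- x & Y & Y & Y
- x & Z & Y & Y
- x & x & Y & Y
- x & x & Z & Y
- x & x & x & Y
- x & x & x & Y <> Z
- x & x & x & Y <> Z <> Z
- x & x & x & Y <> Z <> Z <> Z
- x & x & x & Z <> Z <> Z <> Z
- x & x & x & x <> Z <> Z <> Z
- x & x & x & x <> x <> Z <> Z
- x & x & x & x <> x <> x <> Z
- x & x & x & x <> x <> x <> - Z
- x & x & x & x <> x <> x <> - x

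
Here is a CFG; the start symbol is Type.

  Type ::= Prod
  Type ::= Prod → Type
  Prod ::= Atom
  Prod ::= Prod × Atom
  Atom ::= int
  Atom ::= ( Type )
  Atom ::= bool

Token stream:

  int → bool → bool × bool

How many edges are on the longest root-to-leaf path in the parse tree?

6

[Type [Prod [Atom int]] → [Type [Prod [Atom bool]] → [Type [Prod [Prod [Atom bool]] × [Atom bool]]]]]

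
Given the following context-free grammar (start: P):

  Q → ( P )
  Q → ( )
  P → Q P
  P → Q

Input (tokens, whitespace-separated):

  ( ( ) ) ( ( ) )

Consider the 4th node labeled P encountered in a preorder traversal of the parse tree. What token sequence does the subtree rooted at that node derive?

[P [Q ( [P [Q ( )]] )] [P [Q ( [P [Q ( )]] )]]]

( )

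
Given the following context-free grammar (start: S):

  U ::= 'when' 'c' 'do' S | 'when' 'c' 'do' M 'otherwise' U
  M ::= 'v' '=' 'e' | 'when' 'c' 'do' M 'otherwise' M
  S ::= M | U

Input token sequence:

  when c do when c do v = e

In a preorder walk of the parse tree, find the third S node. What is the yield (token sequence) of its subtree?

[S [U when c do [S [U when c do [S [M v = e]]]]]]

v = e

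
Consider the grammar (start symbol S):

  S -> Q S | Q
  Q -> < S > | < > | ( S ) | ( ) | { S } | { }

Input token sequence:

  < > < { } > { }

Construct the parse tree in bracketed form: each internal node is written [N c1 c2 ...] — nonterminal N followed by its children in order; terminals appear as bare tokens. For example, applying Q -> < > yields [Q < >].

[S [Q < >] [S [Q < [S [Q { }]] >] [S [Q { }]]]]

S
Q S
< > S
< > Q S
< > < S > S
< > < Q > S
< > < { } > S
< > < { } > Q
< > < { } > { }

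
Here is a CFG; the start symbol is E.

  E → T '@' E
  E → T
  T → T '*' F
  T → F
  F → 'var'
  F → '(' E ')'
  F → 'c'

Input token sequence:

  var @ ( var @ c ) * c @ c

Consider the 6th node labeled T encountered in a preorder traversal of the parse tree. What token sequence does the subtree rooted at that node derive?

[E [T [F var]] @ [E [T [T [F ( [E [T [F var]] @ [E [T [F c]]]] )]] * [F c]] @ [E [T [F c]]]]]

c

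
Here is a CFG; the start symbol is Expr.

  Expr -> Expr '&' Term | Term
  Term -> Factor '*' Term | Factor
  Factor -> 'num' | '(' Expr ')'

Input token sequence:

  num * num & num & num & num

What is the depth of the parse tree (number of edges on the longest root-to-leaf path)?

7

[Expr [Expr [Expr [Expr [Term [Factor num] * [Term [Factor num]]]] & [Term [Factor num]]] & [Term [Factor num]]] & [Term [Factor num]]]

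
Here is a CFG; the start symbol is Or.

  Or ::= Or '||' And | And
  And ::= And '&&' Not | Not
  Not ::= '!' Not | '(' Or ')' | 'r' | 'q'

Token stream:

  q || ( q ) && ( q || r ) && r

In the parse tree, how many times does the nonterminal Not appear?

7

[Or [Or [And [Not q]]] || [And [And [And [Not ( [Or [And [Not q]]] )]] && [Not ( [Or [Or [And [Not q]]] || [And [Not r]]] )]] && [Not r]]]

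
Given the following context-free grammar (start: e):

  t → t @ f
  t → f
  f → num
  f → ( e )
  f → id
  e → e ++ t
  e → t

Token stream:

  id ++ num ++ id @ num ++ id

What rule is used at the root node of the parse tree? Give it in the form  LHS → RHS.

e → e ++ t

[e [e [e [e [t [f id]]] ++ [t [f num]]] ++ [t [t [f id]] @ [f num]]] ++ [t [f id]]]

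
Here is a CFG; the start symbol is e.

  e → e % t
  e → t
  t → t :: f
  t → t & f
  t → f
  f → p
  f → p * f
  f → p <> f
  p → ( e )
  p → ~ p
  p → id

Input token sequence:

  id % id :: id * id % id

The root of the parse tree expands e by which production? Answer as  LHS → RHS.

[e [e [e [t [f [p id]]]] % [t [t [f [p id]]] :: [f [p id] * [f [p id]]]]] % [t [f [p id]]]]

e → e % t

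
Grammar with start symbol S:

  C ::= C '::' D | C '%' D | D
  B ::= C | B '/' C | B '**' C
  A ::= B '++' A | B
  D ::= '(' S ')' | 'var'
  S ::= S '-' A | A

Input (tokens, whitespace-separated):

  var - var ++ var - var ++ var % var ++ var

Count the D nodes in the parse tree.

[S [S [S [A [B [C [D var]]]]] - [A [B [C [D var]]] ++ [A [B [C [D var]]]]]] - [A [B [C [D var]]] ++ [A [B [C [C [D var]] % [D var]]] ++ [A [B [C [D var]]]]]]]

7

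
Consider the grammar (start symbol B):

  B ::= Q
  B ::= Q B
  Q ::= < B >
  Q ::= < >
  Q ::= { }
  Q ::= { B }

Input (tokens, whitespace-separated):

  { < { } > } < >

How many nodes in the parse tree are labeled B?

[B [Q { [B [Q < [B [Q { }]] >]] }] [B [Q < >]]]

4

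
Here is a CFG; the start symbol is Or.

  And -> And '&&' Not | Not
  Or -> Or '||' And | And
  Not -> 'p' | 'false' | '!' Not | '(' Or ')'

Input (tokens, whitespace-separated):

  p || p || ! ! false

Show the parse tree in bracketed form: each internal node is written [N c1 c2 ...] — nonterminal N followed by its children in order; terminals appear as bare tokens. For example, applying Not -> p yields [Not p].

[Or [Or [Or [And [Not p]]] || [And [Not p]]] || [And [Not ! [Not ! [Not false]]]]]

Or
Or || And
Or || And || And
And || And || And
Not || And || And
p || And || And
p || Not || And
p || p || And
p || p || Not
p || p || ! Not
p || p || ! ! Not
p || p || ! ! false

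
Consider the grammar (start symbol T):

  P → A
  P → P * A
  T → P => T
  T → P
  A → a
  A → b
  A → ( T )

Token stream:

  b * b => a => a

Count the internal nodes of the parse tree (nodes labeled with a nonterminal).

[T [P [P [A b]] * [A b]] => [T [P [A a]] => [T [P [A a]]]]]

11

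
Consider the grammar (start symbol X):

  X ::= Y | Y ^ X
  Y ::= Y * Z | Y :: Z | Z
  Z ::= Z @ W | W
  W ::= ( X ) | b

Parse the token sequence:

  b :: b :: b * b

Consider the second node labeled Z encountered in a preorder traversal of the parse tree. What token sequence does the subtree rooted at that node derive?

b

[X [Y [Y [Y [Y [Z [W b]]] :: [Z [W b]]] :: [Z [W b]]] * [Z [W b]]]]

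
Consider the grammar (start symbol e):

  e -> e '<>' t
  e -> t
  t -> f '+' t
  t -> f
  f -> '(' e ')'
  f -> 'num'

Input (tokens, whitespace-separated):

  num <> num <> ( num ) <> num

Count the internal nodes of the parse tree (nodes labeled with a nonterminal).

[e [e [e [e [t [f num]]] <> [t [f num]]] <> [t [f ( [e [t [f num]]] )]]] <> [t [f num]]]

15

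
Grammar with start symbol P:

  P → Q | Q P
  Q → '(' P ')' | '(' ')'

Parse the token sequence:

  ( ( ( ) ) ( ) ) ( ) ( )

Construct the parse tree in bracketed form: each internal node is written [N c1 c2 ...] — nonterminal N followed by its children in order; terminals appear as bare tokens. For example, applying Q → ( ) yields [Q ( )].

P
Q P
( P ) P
( Q P ) P
( ( P ) P ) P
( ( Q ) P ) P
( ( ( ) ) P ) P
( ( ( ) ) Q ) P
( ( ( ) ) ( ) ) P
( ( ( ) ) ( ) ) Q P
( ( ( ) ) ( ) ) ( ) P
( ( ( ) ) ( ) ) ( ) Q
( ( ( ) ) ( ) ) ( ) ( )

[P [Q ( [P [Q ( [P [Q ( )]] )] [P [Q ( )]]] )] [P [Q ( )] [P [Q ( )]]]]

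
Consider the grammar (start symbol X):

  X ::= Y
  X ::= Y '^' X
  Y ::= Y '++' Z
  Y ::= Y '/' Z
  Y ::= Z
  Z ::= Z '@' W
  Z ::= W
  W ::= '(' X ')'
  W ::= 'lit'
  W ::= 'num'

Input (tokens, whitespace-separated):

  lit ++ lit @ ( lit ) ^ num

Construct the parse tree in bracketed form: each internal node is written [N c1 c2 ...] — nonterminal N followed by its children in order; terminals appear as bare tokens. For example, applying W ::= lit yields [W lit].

[X [Y [Y [Z [W lit]]] ++ [Z [Z [W lit]] @ [W ( [X [Y [Z [W lit]]]] )]]] ^ [X [Y [Z [W num]]]]]

X
Y ^ X
Y ++ Z ^ X
Z ++ Z ^ X
W ++ Z ^ X
lit ++ Z ^ X
lit ++ Z @ W ^ X
lit ++ W @ W ^ X
lit ++ lit @ W ^ X
lit ++ lit @ ( X ) ^ X
lit ++ lit @ ( Y ) ^ X
lit ++ lit @ ( Z ) ^ X
lit ++ lit @ ( W ) ^ X
lit ++ lit @ ( lit ) ^ X
lit ++ lit @ ( lit ) ^ Y
lit ++ lit @ ( lit ) ^ Z
lit ++ lit @ ( lit ) ^ W
lit ++ lit @ ( lit ) ^ num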